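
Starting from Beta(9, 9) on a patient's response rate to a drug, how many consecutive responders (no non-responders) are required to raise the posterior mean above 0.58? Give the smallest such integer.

After k responders and 0 non-responders the posterior is Beta(9+k, 9), with mean (9+k)/(9+9+k).
Set (9+k)/(18+k) > 0.58 and solve: k > (0.58·18 − 9)/(1 − 0.58) = 3.429.
The smallest integer exceeding 3.429 is 4.

k = 4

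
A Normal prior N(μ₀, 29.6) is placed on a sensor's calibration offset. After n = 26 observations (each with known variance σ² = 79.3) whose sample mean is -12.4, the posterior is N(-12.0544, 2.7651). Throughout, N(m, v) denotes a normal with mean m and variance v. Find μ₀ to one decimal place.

μ₀ = -8.7

The posterior mean is a precision-weighted average: μ_n = (τ₀μ₀ + τ_data·x̄)/(τ₀+τ_data), with τ₀=1/σ₀² and τ_data=n/σ².
Here τ₀ = 1/29.6 = 0.033784 and τ_data = 26/79.3 = 0.327869, so τ_n = 0.361653.
Rearranging for μ₀: μ₀ = (μ_n·τ_n − τ_data·x̄)/τ₀ = (-12.0544·0.361653 − 0.327869·-12.4) / 0.033784 = -0.293934/0.033784 ≈ -8.7.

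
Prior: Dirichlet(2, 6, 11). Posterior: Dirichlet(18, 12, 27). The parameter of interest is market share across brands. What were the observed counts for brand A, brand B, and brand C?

counts (16, 6, 16)

For a Dirichlet(α) prior with multinomial counts c, the posterior is Dirichlet(α + c) componentwise.
Counts are posterior − prior componentwise: 18−2=16, 12−6=6, 27−11=16.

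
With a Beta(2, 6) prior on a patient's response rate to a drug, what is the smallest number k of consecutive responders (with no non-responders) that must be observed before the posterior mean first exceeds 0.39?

After k responders and 0 non-responders the posterior is Beta(2+k, 6), with mean (2+k)/(2+6+k).
Set (2+k)/(8+k) > 0.39 and solve: k > (0.39·8 − 2)/(1 − 0.39) = 1.836.
The smallest integer exceeding 1.836 is 2.

k = 2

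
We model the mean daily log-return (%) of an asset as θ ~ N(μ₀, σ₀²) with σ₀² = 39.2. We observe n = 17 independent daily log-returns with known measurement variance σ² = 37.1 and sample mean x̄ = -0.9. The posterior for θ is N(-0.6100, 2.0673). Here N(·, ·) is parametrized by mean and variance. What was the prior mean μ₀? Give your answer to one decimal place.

μ₀ = 4.6

The posterior mean is a precision-weighted average: μ_n = (τ₀μ₀ + τ_data·x̄)/(τ₀+τ_data), with τ₀=1/σ₀² and τ_data=n/σ².
Here τ₀ = 1/39.2 = 0.025510 and τ_data = 17/37.1 = 0.458221, so τ_n = 0.483731.
Rearranging for μ₀: μ₀ = (μ_n·τ_n − τ_data·x̄)/τ₀ = (-0.6100·0.483731 − 0.458221·-0.9) / 0.025510 = 0.117323/0.025510 ≈ 4.6.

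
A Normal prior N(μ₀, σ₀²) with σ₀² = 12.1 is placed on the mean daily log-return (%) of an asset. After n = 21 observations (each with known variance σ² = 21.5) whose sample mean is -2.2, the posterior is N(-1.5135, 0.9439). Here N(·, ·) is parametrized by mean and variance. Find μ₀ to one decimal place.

μ₀ = 6.6

With known observation variance, the Normal–Normal posterior has precision τ_n = τ₀ + n/σ² and mean μ_n = (τ₀μ₀ + (n/σ²)x̄)/τ_n.
Here τ₀ = 1/12.1 = 0.082645 and τ_data = 21/21.5 = 0.976744, so τ_n = 1.059389.
Rearranging for μ₀: μ₀ = (μ_n·τ_n − τ_data·x̄)/τ₀ = (-1.5135·1.059389 − 0.976744·-2.2) / 0.082645 = 0.545452/0.082645 ≈ 6.6.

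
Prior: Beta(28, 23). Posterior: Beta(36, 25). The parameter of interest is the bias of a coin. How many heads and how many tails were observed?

Beta is conjugate to the binomial likelihood: posterior = Beta(α+s, β+f).
So s = 36 − 28 = 8 and f = 25 − 23 = 2.

8 heads and 2 tails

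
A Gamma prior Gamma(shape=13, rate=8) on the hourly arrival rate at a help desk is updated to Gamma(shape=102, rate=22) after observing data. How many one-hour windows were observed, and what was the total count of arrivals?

A Gamma(α, β) prior (rate parametrization) on a Poisson rate with n observations summing to S gives posterior Gamma(α+S, β+n).
Matching: Σxᵢ = 102 − 13 = 89 and n = 22 − 8 = 14.

n = 14 one-hour windows with total 89 arrivals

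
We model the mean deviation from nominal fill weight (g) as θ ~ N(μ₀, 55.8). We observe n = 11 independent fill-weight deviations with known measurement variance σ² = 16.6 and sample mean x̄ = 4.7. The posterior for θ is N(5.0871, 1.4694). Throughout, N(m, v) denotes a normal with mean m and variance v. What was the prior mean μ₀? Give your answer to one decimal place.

The posterior mean is a precision-weighted average: μ_n = (τ₀μ₀ + τ_data·x̄)/(τ₀+τ_data), with τ₀=1/σ₀² and τ_data=n/σ².
Here τ₀ = 1/55.8 = 0.017921 and τ_data = 11/16.6 = 0.662651, so τ_n = 0.680572.
Rearranging for μ₀: μ₀ = (μ_n·τ_n − τ_data·x̄)/τ₀ = (5.0871·0.680572 − 0.662651·4.7) / 0.017921 = 0.347678/0.017921 ≈ 19.4.

μ₀ = 19.4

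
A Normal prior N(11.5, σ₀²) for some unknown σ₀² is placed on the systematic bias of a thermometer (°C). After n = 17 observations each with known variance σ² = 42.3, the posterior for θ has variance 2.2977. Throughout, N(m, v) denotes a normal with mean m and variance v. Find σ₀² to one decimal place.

σ₀² = 30.0

For the Normal–Normal model with known σ², precisions add: τ_n = τ₀ + n/σ².
So 1/σ₀² = 1/2.2977 − 17/42.3 = 0.435218 − 0.401891 = 0.033327.
Hence σ₀² = 1/0.033327 ≈ 30.0.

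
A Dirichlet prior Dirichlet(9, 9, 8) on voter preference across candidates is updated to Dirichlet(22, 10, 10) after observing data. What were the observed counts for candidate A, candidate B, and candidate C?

For a Dirichlet(α) prior with multinomial counts c, the posterior is Dirichlet(α + c) componentwise.
Counts are posterior − prior componentwise: 22−9=13, 10−9=1, 10−8=2.

counts (13, 1, 2)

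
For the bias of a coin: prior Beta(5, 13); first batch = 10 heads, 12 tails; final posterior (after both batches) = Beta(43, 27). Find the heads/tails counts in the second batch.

28 heads and 2 tails

Sequential conjugate updates are equivalent to a single update on the pooled data, so total successes = posterior α − prior α and total failures = posterior β − prior β.
Total across both batches: 43−5=38 heads, 27−13=14 tails.
Subtract the first batch: 38−10=28 heads and 14−12=2 tails.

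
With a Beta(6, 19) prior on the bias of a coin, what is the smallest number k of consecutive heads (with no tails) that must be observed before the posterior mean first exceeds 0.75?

After k heads and 0 tails the posterior is Beta(6+k, 19), with mean (6+k)/(6+19+k).
Set (6+k)/(25+k) > 0.75 and solve: k > (0.75·25 − 6)/(1 − 0.75) = 51.000.
The smallest integer exceeding 51.000 is 52.

k = 52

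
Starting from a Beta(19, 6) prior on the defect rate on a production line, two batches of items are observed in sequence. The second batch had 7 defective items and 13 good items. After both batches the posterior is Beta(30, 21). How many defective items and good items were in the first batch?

4 defective items and 2 good items

Because Beta–binomial updating is additive in the counts, the combined data contributed (α_post−α_prior, β_post−β_prior) successes and failures.
Total across both batches: 30−19=11 defective items, 21−6=15 good items.
Subtract the second batch: 11−7=4 defective items and 15−13=2 good items.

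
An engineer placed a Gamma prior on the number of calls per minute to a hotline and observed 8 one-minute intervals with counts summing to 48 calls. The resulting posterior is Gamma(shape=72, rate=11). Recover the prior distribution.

Gamma(shape=24, rate=3)

A Gamma(α, β) prior (rate parametrization) on a Poisson rate with n observations summing to S gives posterior Gamma(α+S, β+n).
So α = 72 − 48 = 24 and β = 11 − 8 = 3.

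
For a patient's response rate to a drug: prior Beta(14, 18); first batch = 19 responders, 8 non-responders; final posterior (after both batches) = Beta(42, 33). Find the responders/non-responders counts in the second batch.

Because Beta–binomial updating is additive in the counts, the combined data contributed (α_post−α_prior, β_post−β_prior) successes and failures.
Total across both batches: 42−14=28 responders, 33−18=15 non-responders.
Subtract the first batch: 28−19=9 responders and 15−8=7 non-responders.

9 responders and 7 non-responders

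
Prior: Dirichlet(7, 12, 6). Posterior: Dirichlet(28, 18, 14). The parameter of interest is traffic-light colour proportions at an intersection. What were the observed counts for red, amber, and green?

For a Dirichlet(α) prior with multinomial counts c, the posterior is Dirichlet(α + c) componentwise.
Counts are posterior − prior componentwise: 28−7=21, 18−12=6, 14−6=8.

counts (21, 6, 8)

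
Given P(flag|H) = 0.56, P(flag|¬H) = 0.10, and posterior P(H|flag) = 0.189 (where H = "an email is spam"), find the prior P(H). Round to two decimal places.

P(H) = 0.04

In odds form, posterior odds = prior odds × likelihood ratio, so prior odds = posterior odds ÷ LR.
Posterior odds = 0.189/(1−0.189) = 0.2330. LR = 0.56/0.10 = 5.6000.
Prior odds = 0.2330/5.6000 = 0.0416, so P(H) = 0.0416/(1+0.0416) ≈ 0.04.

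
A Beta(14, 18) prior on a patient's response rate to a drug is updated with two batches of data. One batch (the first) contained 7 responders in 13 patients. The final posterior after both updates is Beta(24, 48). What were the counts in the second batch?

3 responders and 24 non-responders

Because Beta–binomial updating is additive in the counts, the combined data contributed (α_post−α_prior, β_post−β_prior) successes and failures.
Total across both batches: 24−14=10 responders, 48−18=30 non-responders.
Subtract the first batch: 10−7=3 responders and 30−6=24 non-responders.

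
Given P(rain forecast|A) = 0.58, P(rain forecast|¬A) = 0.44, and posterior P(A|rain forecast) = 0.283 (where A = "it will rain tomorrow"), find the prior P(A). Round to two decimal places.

P(A) = 0.23

Bayes' rule in odds form gives O(A|E) = O(A)·[P(E|A)/P(E|¬A)], hence O(A) = O(A|E)/LR.
Posterior odds = 0.283/(1−0.283) = 0.3947. LR = 0.58/0.44 = 1.3182.
Prior odds = 0.3947/1.3182 = 0.2994, so P(A) = 0.2994/(1+0.2994) ≈ 0.23.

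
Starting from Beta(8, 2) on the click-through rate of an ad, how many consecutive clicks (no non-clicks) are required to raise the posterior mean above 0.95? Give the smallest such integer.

After k clicks and 0 non-clicks the posterior is Beta(8+k, 2), with mean (8+k)/(8+2+k).
Set (8+k)/(10+k) > 0.95 and solve: k > (0.95·10 − 8)/(1 − 0.95) = 30.000.
The smallest integer exceeding 30.000 is 31, and checking k=31: (39)/(41) = 0.9512 > 0.95.

k = 31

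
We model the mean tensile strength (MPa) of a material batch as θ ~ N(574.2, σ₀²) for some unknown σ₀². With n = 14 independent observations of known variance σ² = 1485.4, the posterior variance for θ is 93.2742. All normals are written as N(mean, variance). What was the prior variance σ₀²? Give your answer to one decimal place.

σ₀² = 771.6

Posterior precision equals prior precision plus data precision: 1/σ_n² = 1/σ₀² + n/σ².
So 1/σ₀² = 1/93.2742 − 14/1485.4 = 0.010721 − 0.009425 = 0.001296.
Hence σ₀² = 1/0.001296 ≈ 771.6.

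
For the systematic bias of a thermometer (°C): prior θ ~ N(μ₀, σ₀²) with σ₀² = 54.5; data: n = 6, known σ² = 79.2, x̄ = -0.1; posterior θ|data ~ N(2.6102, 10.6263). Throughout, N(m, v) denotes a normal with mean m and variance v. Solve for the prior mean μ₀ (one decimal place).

μ₀ = 13.8

The posterior mean is a precision-weighted average: μ_n = (τ₀μ₀ + τ_data·x̄)/(τ₀+τ_data), with τ₀=1/σ₀² and τ_data=n/σ².
Here τ₀ = 1/54.5 = 0.018349 and τ_data = 6/79.2 = 0.075758, so τ_n = 0.094107.
Rearranging for μ₀: μ₀ = (μ_n·τ_n − τ_data·x̄)/τ₀ = (2.6102·0.094107 − 0.075758·-0.1) / 0.018349 = 0.253214/0.018349 ≈ 13.8.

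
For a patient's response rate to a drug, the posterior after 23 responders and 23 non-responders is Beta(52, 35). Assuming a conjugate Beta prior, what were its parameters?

Beta(29, 12)

Under Beta–binomial conjugacy the posterior parameters are (a+s, b+f).
Subtract the data counts: 52−23=29, 35−23=12.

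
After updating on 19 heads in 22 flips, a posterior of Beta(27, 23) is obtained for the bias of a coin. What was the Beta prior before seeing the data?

A Beta(α, β) prior with s successes and f failures in binomial data gives a Beta(α+s, β+f) posterior.
Subtract the data counts: 27−19=8, 23−3=20.

Beta(8, 20)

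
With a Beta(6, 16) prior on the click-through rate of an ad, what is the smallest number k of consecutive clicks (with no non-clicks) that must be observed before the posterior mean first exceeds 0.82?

After k clicks and 0 non-clicks the posterior is Beta(6+k, 16), with mean (6+k)/(6+16+k).
Set (6+k)/(22+k) > 0.82 and solve: k > (0.82·22 − 6)/(1 − 0.82) = 66.889.
The smallest integer exceeding 66.889 is 67, and checking k=67: (73)/(89) = 0.8202 > 0.82.

k = 67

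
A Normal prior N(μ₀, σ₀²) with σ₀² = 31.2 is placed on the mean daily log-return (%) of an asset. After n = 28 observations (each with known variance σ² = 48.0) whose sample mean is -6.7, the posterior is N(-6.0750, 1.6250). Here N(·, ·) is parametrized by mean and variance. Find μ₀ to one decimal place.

With known observation variance, the Normal–Normal posterior has precision τ_n = τ₀ + n/σ² and mean μ_n = (τ₀μ₀ + (n/σ²)x̄)/τ_n.
Here τ₀ = 1/31.2 = 0.032051 and τ_data = 28/48.0 = 0.583333, so τ_n = 0.615384.
Rearranging for μ₀: μ₀ = (μ_n·τ_n − τ_data·x̄)/τ₀ = (-6.0750·0.615384 − 0.583333·-6.7) / 0.032051 = 0.169873/0.032051 ≈ 5.3.

μ₀ = 5.3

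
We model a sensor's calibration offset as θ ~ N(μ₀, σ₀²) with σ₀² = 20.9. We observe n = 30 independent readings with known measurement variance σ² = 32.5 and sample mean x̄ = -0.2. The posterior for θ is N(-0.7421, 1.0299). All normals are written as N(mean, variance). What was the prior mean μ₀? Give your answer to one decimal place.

μ₀ = -11.2

With known observation variance, the Normal–Normal posterior has precision τ_n = τ₀ + n/σ² and mean μ_n = (τ₀μ₀ + (n/σ²)x̄)/τ_n.
Here τ₀ = 1/20.9 = 0.047847 and τ_data = 30/32.5 = 0.923077, so τ_n = 0.970924.
Rearranging for μ₀: μ₀ = (μ_n·τ_n − τ_data·x̄)/τ₀ = (-0.7421·0.970924 − 0.923077·-0.2) / 0.047847 = -0.535907/0.047847 ≈ -11.2.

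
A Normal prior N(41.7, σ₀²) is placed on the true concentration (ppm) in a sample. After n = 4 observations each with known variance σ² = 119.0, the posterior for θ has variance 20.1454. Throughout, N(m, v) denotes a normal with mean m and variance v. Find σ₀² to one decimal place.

For the Normal–Normal model with known σ², precisions add: τ_n = τ₀ + n/σ².
So 1/σ₀² = 1/20.1454 − 4/119.0 = 0.049639 − 0.033613 = 0.016026.
Hence σ₀² = 1/0.016026 ≈ 62.4.

σ₀² = 62.4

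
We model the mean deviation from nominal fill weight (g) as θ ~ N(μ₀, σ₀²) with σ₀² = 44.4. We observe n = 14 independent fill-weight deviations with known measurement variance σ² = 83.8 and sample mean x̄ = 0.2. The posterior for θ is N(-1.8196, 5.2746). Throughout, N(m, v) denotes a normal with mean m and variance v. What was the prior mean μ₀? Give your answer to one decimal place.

μ₀ = -16.8

With known observation variance, the Normal–Normal posterior has precision τ_n = τ₀ + n/σ² and mean μ_n = (τ₀μ₀ + (n/σ²)x̄)/τ_n.
Here τ₀ = 1/44.4 = 0.022523 and τ_data = 14/83.8 = 0.167064, so τ_n = 0.189587.
Rearranging for μ₀: μ₀ = (μ_n·τ_n − τ_data·x̄)/τ₀ = (-1.8196·0.189587 − 0.167064·0.2) / 0.022523 = -0.378385/0.022523 ≈ -16.8.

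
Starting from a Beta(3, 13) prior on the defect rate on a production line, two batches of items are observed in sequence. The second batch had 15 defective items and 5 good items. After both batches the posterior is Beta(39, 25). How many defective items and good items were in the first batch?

21 defective items and 7 good items

Because Beta–binomial updating is additive in the counts, the combined data contributed (α_post−α_prior, β_post−β_prior) successes and failures.
Total across both batches: 39−3=36 defective items, 25−13=12 good items.
Subtract the second batch: 36−15=21 defective items and 12−5=7 good items.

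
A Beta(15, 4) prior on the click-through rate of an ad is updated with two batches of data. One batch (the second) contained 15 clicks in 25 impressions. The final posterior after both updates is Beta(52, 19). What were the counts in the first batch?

22 clicks and 5 non-clicks

Because Beta–binomial updating is additive in the counts, the combined data contributed (α_post−α_prior, β_post−β_prior) successes and failures.
Total across both batches: 52−15=37 clicks, 19−4=15 non-clicks.
Subtract the second batch: 37−15=22 clicks and 15−10=5 non-clicks.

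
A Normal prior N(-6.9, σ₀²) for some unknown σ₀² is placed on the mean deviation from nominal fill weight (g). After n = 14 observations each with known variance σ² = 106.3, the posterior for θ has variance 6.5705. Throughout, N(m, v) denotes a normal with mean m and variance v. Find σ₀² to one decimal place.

σ₀² = 48.8

For the Normal–Normal model with known σ², precisions add: τ_n = τ₀ + n/σ².
So 1/σ₀² = 1/6.5705 − 14/106.3 = 0.152195 − 0.131703 = 0.020492.
Hence σ₀² = 1/0.020492 ≈ 48.8.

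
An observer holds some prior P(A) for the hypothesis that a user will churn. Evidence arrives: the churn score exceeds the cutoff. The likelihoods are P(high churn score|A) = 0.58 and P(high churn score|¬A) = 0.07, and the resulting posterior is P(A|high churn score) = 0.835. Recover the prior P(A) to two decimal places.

In odds form, posterior odds = prior odds × likelihood ratio, so prior odds = posterior odds ÷ LR.
Posterior odds = 0.835/(1−0.835) = 5.0606. LR = 0.58/0.07 = 8.2857.
Prior odds = 5.0606/8.2857 = 0.6108, so P(A) = 0.6108/(1+0.6108) ≈ 0.38.

P(A) = 0.38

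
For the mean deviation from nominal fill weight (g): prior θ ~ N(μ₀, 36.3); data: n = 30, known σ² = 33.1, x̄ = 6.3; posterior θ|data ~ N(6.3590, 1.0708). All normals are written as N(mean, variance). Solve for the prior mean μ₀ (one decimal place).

The posterior mean is a precision-weighted average: μ_n = (τ₀μ₀ + τ_data·x̄)/(τ₀+τ_data), with τ₀=1/σ₀² and τ_data=n/σ².
Here τ₀ = 1/36.3 = 0.027548 and τ_data = 30/33.1 = 0.906344, so τ_n = 0.933892.
Rearranging for μ₀: μ₀ = (μ_n·τ_n − τ_data·x̄)/τ₀ = (6.3590·0.933892 − 0.906344·6.3) / 0.027548 = 0.228652/0.027548 ≈ 8.3.

μ₀ = 8.3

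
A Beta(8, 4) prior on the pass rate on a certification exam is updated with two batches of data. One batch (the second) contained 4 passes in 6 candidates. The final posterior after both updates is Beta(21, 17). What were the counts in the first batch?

9 passes and 11 failures

Sequential conjugate updates are equivalent to a single update on the pooled data, so total successes = posterior α − prior α and total failures = posterior β − prior β.
Total across both batches: 21−8=13 passes, 17−4=13 failures.
Subtract the second batch: 13−4=9 passes and 13−2=11 failures.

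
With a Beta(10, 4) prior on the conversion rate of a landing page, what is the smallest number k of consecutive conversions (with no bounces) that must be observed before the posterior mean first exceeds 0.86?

k = 15

After k conversions and 0 bounces the posterior is Beta(10+k, 4), with mean (10+k)/(10+4+k).
Set (10+k)/(14+k) > 0.86 and solve: k > (0.86·14 − 10)/(1 − 0.86) = 14.571.
The smallest integer exceeding 14.571 is 15.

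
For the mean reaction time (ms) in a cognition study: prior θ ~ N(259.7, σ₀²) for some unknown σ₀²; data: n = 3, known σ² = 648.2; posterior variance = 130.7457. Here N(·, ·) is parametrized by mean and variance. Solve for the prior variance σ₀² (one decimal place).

Posterior precision equals prior precision plus data precision: 1/σ_n² = 1/σ₀² + n/σ².
So 1/σ₀² = 1/130.7457 − 3/648.2 = 0.007648 − 0.004628 = 0.003020.
Hence σ₀² = 1/0.003020 ≈ 331.1.

σ₀² = 331.1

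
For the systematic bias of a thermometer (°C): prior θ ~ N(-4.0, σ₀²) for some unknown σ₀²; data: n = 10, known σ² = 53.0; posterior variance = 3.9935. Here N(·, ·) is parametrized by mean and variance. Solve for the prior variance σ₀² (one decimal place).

Posterior precision equals prior precision plus data precision: 1/σ_n² = 1/σ₀² + n/σ².
So 1/σ₀² = 1/3.9935 − 10/53.0 = 0.250407 − 0.188679 = 0.061728.
Hence σ₀² = 1/0.061728 ≈ 16.2.

σ₀² = 16.2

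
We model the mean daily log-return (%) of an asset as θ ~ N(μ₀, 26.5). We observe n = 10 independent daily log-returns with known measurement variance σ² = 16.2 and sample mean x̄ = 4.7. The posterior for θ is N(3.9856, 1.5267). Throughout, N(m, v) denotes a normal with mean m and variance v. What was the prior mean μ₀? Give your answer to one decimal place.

With known observation variance, the Normal–Normal posterior has precision τ_n = τ₀ + n/σ² and mean μ_n = (τ₀μ₀ + (n/σ²)x̄)/τ_n.
Here τ₀ = 1/26.5 = 0.037736 and τ_data = 10/16.2 = 0.617284, so τ_n = 0.655020.
Rearranging for μ₀: μ₀ = (μ_n·τ_n − τ_data·x̄)/τ₀ = (3.9856·0.655020 − 0.617284·4.7) / 0.037736 = -0.290587/0.037736 ≈ -7.7.

μ₀ = -7.7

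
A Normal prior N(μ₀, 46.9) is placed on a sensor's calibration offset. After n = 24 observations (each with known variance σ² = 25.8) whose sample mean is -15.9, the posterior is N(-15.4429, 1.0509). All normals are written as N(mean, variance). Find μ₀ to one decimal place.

With known observation variance, the Normal–Normal posterior has precision τ_n = τ₀ + n/σ² and mean μ_n = (τ₀μ₀ + (n/σ²)x̄)/τ_n.
Here τ₀ = 1/46.9 = 0.021322 and τ_data = 24/25.8 = 0.930233, so τ_n = 0.951555.
Rearranging for μ₀: μ₀ = (μ_n·τ_n − τ_data·x̄)/τ₀ = (-15.4429·0.951555 − 0.930233·-15.9) / 0.021322 = 0.095936/0.021322 ≈ 4.5.

μ₀ = 4.5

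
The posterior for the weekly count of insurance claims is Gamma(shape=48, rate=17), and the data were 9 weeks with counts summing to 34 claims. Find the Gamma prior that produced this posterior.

Gamma(shape=14, rate=8)

A Gamma(α, β) prior (rate parametrization) on a Poisson rate with n observations summing to S gives posterior Gamma(α+S, β+n).
So α = 48 − 34 = 14 and β = 17 − 9 = 8.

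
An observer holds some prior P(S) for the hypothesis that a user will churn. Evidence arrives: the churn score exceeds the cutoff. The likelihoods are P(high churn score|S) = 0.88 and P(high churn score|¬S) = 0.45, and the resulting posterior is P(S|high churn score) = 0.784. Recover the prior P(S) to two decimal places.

P(S) = 0.65

Bayes' rule in odds form gives O(S|E) = O(S)·[P(E|S)/P(E|¬S)], hence O(S) = O(S|E)/LR.
Posterior odds = 0.784/(1−0.784) = 3.6296. LR = 0.88/0.45 = 1.9556.
Prior odds = 3.6296/1.9556 = 1.8560, so P(S) = 1.8560/(1+1.8560) ≈ 0.65.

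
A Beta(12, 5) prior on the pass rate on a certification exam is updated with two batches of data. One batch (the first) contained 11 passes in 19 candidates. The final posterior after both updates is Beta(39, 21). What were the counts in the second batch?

16 passes and 8 failures

Sequential conjugate updates are equivalent to a single update on the pooled data, so total successes = posterior α − prior α and total failures = posterior β − prior β.
Total across both batches: 39−12=27 passes, 21−5=16 failures.
Subtract the first batch: 27−11=16 passes and 16−8=8 failures.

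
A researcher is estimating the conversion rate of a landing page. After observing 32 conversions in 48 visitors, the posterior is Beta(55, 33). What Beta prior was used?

Beta is conjugate to the binomial likelihood: posterior = Beta(a+s, b+f).
So a = 55 − 32 = 23 and b = 33 − 16 = 17.

Beta(23, 17)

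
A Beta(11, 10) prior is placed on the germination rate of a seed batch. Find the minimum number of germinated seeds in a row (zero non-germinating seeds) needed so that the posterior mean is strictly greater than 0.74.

k = 18

After k germinated seeds and 0 non-germinating seeds the posterior is Beta(11+k, 10), with mean (11+k)/(11+10+k).
Set (11+k)/(21+k) > 0.74 and solve: k > (0.74·21 − 11)/(1 − 0.74) = 17.462.
The smallest integer exceeding 17.462 is 18, and checking k=18: (29)/(39) = 0.7436 > 0.74.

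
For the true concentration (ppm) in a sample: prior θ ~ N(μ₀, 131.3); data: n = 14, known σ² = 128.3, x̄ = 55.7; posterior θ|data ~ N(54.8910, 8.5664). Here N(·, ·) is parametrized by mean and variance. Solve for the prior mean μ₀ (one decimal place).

μ₀ = 43.3

With known observation variance, the Normal–Normal posterior has precision τ_n = τ₀ + n/σ² and mean μ_n = (τ₀μ₀ + (n/σ²)x̄)/τ_n.
Here τ₀ = 1/131.3 = 0.007616 and τ_data = 14/128.3 = 0.109119, so τ_n = 0.116735.
Rearranging for μ₀: μ₀ = (μ_n·τ_n − τ_data·x̄)/τ₀ = (54.8910·0.116735 − 0.109119·55.7) / 0.007616 = 0.329773/0.007616 ≈ 43.3.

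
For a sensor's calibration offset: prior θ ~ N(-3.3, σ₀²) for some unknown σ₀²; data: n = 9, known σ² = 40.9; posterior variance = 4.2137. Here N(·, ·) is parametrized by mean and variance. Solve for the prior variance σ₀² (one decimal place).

Posterior precision equals prior precision plus data precision: 1/σ_n² = 1/σ₀² + n/σ².
So 1/σ₀² = 1/4.2137 − 9/40.9 = 0.237321 − 0.220049 = 0.017272.
Hence σ₀² = 1/0.017272 ≈ 57.9.

σ₀² = 57.9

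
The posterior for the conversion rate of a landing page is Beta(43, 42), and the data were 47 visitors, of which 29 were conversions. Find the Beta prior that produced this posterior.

Beta(14, 24)

A Beta(a, b) prior with s successes and f failures in binomial data gives a Beta(a+s, b+f) posterior.
Subtract the data counts: 43−29=14, 42−18=24.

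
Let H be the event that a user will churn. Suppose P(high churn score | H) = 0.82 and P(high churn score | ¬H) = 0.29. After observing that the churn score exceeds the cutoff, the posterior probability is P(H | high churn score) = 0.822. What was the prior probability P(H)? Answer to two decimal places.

In odds form, posterior odds = prior odds × likelihood ratio, so prior odds = posterior odds ÷ LR.
Posterior odds = 0.822/(1−0.822) = 4.6180. LR = 0.82/0.29 = 2.8276.
Prior odds = 4.6180/2.8276 = 1.6332, so P(H) = 1.6332/(1+1.6332) ≈ 0.62.

P(H) = 0.62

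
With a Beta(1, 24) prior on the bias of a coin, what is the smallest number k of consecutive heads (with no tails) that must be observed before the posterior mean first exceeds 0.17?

After k heads and 0 tails the posterior is Beta(1+k, 24), with mean (1+k)/(1+24+k).
Set (1+k)/(25+k) > 0.17 and solve: k > (0.17·25 − 1)/(1 − 0.17) = 3.916.
The smallest integer exceeding 3.916 is 4, and checking k=4: (5)/(29) = 0.1724 > 0.17.

k = 4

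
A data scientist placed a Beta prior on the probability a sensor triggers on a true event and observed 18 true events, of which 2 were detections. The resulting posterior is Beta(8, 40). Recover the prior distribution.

Beta(6, 24)

Beta is conjugate to the binomial likelihood: posterior = Beta(α+s, β+f).
So α = 8 − 2 = 6 and β = 40 − 16 = 24.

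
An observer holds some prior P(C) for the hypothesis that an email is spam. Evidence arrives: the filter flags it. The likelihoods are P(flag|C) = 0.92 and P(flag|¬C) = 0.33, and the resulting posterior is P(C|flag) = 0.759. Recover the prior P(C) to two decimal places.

P(C) = 0.53

Bayes' rule in odds form gives O(C|E) = O(C)·[P(E|C)/P(E|¬C)], hence O(C) = O(C|E)/LR.
Posterior odds = 0.759/(1−0.759) = 3.1494. LR = 0.92/0.33 = 2.7879.
Prior odds = 3.1494/2.7879 = 1.1297, so P(C) = 1.1297/(1+1.1297) ≈ 0.53.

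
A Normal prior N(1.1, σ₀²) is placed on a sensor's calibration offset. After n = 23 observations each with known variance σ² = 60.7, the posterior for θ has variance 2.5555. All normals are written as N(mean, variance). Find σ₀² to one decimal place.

For the Normal–Normal model with known σ², precisions add: τ_n = τ₀ + n/σ².
So 1/σ₀² = 1/2.5555 − 23/60.7 = 0.391313 − 0.378913 = 0.012400.
Hence σ₀² = 1/0.012400 ≈ 80.6.

σ₀² = 80.6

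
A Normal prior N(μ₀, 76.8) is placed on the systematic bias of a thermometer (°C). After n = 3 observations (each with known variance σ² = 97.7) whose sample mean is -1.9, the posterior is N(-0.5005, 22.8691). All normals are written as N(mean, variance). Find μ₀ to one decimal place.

With known observation variance, the Normal–Normal posterior has precision τ_n = τ₀ + n/σ² and mean μ_n = (τ₀μ₀ + (n/σ²)x̄)/τ_n.
Here τ₀ = 1/76.8 = 0.013021 and τ_data = 3/97.7 = 0.030706, so τ_n = 0.043727.
Rearranging for μ₀: μ₀ = (μ_n·τ_n − τ_data·x̄)/τ₀ = (-0.5005·0.043727 − 0.030706·-1.9) / 0.013021 = 0.036456/0.013021 ≈ 2.8.

μ₀ = 2.8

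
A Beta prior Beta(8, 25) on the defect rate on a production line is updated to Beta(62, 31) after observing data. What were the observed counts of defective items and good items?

A Beta(a, b) prior with s successes and f failures in binomial data gives a Beta(a+s, b+f) posterior.
Match parameters: s=62−8=54, f=31−25=6.

54 defective items and 6 good items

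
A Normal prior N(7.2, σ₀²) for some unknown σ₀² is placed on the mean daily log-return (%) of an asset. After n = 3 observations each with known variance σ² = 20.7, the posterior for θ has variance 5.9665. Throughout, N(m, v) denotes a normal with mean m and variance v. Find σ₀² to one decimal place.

σ₀² = 44.1

For the Normal–Normal model with known σ², precisions add: τ_n = τ₀ + n/σ².
So 1/σ₀² = 1/5.9665 − 3/20.7 = 0.167602 − 0.144928 = 0.022674.
Hence σ₀² = 1/0.022674 ≈ 44.1.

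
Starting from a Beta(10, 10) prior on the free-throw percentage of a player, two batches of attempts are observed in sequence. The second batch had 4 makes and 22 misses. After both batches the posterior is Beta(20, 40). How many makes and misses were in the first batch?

Sequential conjugate updates are equivalent to a single update on the pooled data, so total successes = posterior α − prior α and total failures = posterior β − prior β.
Total across both batches: 20−10=10 makes, 40−10=30 misses.
Subtract the second batch: 10−4=6 makes and 30−22=8 misses.

6 makes and 8 misses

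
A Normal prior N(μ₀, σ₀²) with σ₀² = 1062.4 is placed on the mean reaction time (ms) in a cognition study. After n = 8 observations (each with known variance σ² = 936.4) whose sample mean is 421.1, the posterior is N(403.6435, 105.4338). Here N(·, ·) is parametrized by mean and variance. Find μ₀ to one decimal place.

μ₀ = 245.2

The posterior mean is a precision-weighted average: μ_n = (τ₀μ₀ + τ_data·x̄)/(τ₀+τ_data), with τ₀=1/σ₀² and τ_data=n/σ².
Here τ₀ = 1/1062.4 = 0.000941 and τ_data = 8/936.4 = 0.008543, so τ_n = 0.009484.
Rearranging for μ₀: μ₀ = (μ_n·τ_n − τ_data·x̄)/τ₀ = (403.6435·0.009484 − 0.008543·421.1) / 0.000941 = 0.230698/0.000941 ≈ 245.2.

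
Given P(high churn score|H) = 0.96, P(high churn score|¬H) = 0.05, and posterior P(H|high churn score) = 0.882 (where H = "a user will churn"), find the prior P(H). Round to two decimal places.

P(H) = 0.28

Bayes' rule in odds form gives O(H|E) = O(H)·[P(E|H)/P(E|¬H)], hence O(H) = O(H|E)/LR.
Posterior odds = 0.882/(1−0.882) = 7.4746. LR = 0.96/0.05 = 19.2000.
Prior odds = 7.4746/19.2000 = 0.3893, so P(H) = 0.3893/(1+0.3893) ≈ 0.28.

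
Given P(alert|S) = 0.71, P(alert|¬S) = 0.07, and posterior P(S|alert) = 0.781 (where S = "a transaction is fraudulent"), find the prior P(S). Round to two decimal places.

P(S) = 0.26

Bayes' rule in odds form gives O(S|E) = O(S)·[P(E|S)/P(E|¬S)], hence O(S) = O(S|E)/LR.
Posterior odds = 0.781/(1−0.781) = 3.5662. LR = 0.71/0.07 = 10.1429.
Prior odds = 3.5662/10.1429 = 0.3516, so P(S) = 0.3516/(1+0.3516) ≈ 0.26.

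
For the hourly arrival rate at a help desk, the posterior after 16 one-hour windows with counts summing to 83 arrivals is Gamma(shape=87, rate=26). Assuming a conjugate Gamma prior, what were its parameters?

A Gamma(α, β) prior (rate parametrization) on a Poisson rate with n observations summing to S gives posterior Gamma(α+S, β+n).
So α = 87 − 83 = 4 and β = 26 − 16 = 10.

Gamma(shape=4, rate=10)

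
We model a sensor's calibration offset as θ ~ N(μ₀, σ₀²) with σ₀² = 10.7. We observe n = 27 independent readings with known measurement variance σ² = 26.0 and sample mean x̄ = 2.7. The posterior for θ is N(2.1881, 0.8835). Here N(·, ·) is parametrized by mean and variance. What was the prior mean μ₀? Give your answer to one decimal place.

With known observation variance, the Normal–Normal posterior has precision τ_n = τ₀ + n/σ² and mean μ_n = (τ₀μ₀ + (n/σ²)x̄)/τ_n.
Here τ₀ = 1/10.7 = 0.093458 and τ_data = 27/26.0 = 1.038462, so τ_n = 1.131920.
Rearranging for μ₀: μ₀ = (μ_n·τ_n − τ_data·x̄)/τ₀ = (2.1881·1.131920 − 1.038462·2.7) / 0.093458 = -0.327093/0.093458 ≈ -3.5.

μ₀ = -3.5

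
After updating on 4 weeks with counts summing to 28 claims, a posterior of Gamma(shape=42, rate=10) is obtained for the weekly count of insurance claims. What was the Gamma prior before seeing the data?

Gamma(shape=14, rate=6)

A Gamma(α, β) prior (rate parametrization) on a Poisson rate with n observations summing to S gives posterior Gamma(α+S, β+n).
So α = 42 − 28 = 14 and β = 10 − 4 = 6.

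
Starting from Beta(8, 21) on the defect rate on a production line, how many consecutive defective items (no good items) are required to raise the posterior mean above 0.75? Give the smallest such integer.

After k defective items and 0 good items the posterior is Beta(8+k, 21), with mean (8+k)/(8+21+k).
Set (8+k)/(29+k) > 0.75 and solve: k > (0.75·29 − 8)/(1 − 0.75) = 55.000.
The smallest integer exceeding 55.000 is 56.

k = 56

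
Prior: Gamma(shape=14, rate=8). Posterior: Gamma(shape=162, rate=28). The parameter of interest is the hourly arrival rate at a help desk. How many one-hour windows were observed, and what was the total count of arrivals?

n = 20 one-hour windows with total 148 arrivals

A Gamma(α, β) prior (rate parametrization) on a Poisson rate with n observations summing to S gives posterior Gamma(α+S, β+n).
Matching: Σxᵢ = 162 − 14 = 148 and n = 28 − 8 = 20.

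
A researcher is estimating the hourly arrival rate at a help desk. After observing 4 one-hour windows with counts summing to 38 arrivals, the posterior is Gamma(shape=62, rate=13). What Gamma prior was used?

Gamma(shape=24, rate=9)

Gamma–Poisson conjugacy: posterior shape = α + Σxᵢ, posterior rate = β + n.
So α = 62 − 38 = 24 and β = 13 − 4 = 9.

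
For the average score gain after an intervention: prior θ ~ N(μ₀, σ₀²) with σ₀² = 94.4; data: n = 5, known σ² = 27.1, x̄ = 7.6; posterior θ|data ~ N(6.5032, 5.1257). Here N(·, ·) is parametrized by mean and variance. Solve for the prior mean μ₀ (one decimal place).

μ₀ = -12.6

The posterior mean is a precision-weighted average: μ_n = (τ₀μ₀ + τ_data·x̄)/(τ₀+τ_data), with τ₀=1/σ₀² and τ_data=n/σ².
Here τ₀ = 1/94.4 = 0.010593 and τ_data = 5/27.1 = 0.184502, so τ_n = 0.195095.
Rearranging for μ₀: μ₀ = (μ_n·τ_n − τ_data·x̄)/τ₀ = (6.5032·0.195095 − 0.184502·7.6) / 0.010593 = -0.133473/0.010593 ≈ -12.6.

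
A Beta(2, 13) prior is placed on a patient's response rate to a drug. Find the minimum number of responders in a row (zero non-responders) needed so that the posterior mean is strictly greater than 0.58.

k = 16

After k responders and 0 non-responders the posterior is Beta(2+k, 13), with mean (2+k)/(2+13+k).
Set (2+k)/(15+k) > 0.58 and solve: k > (0.58·15 − 2)/(1 − 0.58) = 15.952.
The smallest integer exceeding 15.952 is 16, and checking k=16: (18)/(31) = 0.5806 > 0.58.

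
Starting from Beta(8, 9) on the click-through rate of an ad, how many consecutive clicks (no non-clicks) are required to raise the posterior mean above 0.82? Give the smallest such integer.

After k clicks and 0 non-clicks the posterior is Beta(8+k, 9), with mean (8+k)/(8+9+k).
Set (8+k)/(17+k) > 0.82 and solve: k > (0.82·17 − 8)/(1 − 0.82) = 33.000.
The smallest integer exceeding 33.000 is 34.

k = 34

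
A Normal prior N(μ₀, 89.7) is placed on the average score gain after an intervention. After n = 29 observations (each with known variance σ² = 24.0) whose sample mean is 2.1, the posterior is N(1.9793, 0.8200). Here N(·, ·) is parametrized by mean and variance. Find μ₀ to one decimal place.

The posterior mean is a precision-weighted average: μ_n = (τ₀μ₀ + τ_data·x̄)/(τ₀+τ_data), with τ₀=1/σ₀² and τ_data=n/σ².
Here τ₀ = 1/89.7 = 0.011148 and τ_data = 29/24.0 = 1.208333, so τ_n = 1.219481.
Rearranging for μ₀: μ₀ = (μ_n·τ_n − τ_data·x̄)/τ₀ = (1.9793·1.219481 − 1.208333·2.1) / 0.011148 = -0.123781/0.011148 ≈ -11.1.

μ₀ = -11.1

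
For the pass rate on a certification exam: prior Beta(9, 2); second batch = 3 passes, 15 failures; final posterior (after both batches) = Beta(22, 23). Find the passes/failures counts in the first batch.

Sequential conjugate updates are equivalent to a single update on the pooled data, so total successes = posterior α − prior α and total failures = posterior β − prior β.
Total across both batches: 22−9=13 passes, 23−2=21 failures.
Subtract the second batch: 13−3=10 passes and 21−15=6 failures.

10 passes and 6 failures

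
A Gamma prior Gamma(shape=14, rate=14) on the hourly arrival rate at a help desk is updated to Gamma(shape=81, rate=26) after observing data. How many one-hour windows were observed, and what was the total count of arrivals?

n = 12 one-hour windows with total 67 arrivals

A Gamma(α, β) prior (rate parametrization) on a Poisson rate with n observations summing to S gives posterior Gamma(α+S, β+n).
Matching: Σxᵢ = 81 − 14 = 67 and n = 26 − 14 = 12.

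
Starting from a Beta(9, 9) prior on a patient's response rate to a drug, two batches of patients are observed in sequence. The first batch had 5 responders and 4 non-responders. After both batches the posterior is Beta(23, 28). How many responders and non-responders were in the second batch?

9 responders and 15 non-responders

Because Beta–binomial updating is additive in the counts, the combined data contributed (α_post−α_prior, β_post−β_prior) successes and failures.
Total across both batches: 23−9=14 responders, 28−9=19 non-responders.
Subtract the first batch: 14−5=9 responders and 19−4=15 non-responders.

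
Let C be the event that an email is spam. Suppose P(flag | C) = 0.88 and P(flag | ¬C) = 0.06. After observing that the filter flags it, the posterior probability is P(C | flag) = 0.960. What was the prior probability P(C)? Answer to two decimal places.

P(C) = 0.62

Bayes' rule in odds form gives O(C|E) = O(C)·[P(E|C)/P(E|¬C)], hence O(C) = O(C|E)/LR.
Posterior odds = 0.960/(1−0.960) = 24.0000. LR = 0.88/0.06 = 14.6667.
Prior odds = 24.0000/14.6667 = 1.6364, so P(C) = 1.6364/(1+1.6364) ≈ 0.62.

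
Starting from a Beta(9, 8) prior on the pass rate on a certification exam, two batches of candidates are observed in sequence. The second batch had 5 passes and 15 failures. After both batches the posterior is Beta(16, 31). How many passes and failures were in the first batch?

2 passes and 8 failures

Because Beta–binomial updating is additive in the counts, the combined data contributed (α_post−α_prior, β_post−β_prior) successes and failures.
Total across both batches: 16−9=7 passes, 31−8=23 failures.
Subtract the second batch: 7−5=2 passes and 23−15=8 failures.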